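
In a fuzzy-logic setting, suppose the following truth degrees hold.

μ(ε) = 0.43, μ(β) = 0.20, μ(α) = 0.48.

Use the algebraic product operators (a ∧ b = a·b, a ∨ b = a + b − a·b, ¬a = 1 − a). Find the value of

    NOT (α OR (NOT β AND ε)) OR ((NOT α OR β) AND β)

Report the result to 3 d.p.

0.422

NOT β = 1 − 0.2000 = 0.8000
NOT β AND ε = a·b on (0.8000, 0.4300) = 0.3440
α OR (NOT β AND ε) = a + b − a·b on (0.4800, 0.3440) = 0.6589
NOT (α OR (NOT β AND ε)) = 1 − 0.6589 = 0.3411
NOT α = 1 − 0.4800 = 0.5200
NOT α OR β = a + b − a·b on (0.5200, 0.2000) = 0.6160
(NOT α OR β) AND β = a·b on (0.6160, 0.2000) = 0.1232
NOT (α OR (NOT β AND ε)) OR ((NOT α OR β) AND β) = a + b − a·b on (0.3411, 0.1232) = 0.4223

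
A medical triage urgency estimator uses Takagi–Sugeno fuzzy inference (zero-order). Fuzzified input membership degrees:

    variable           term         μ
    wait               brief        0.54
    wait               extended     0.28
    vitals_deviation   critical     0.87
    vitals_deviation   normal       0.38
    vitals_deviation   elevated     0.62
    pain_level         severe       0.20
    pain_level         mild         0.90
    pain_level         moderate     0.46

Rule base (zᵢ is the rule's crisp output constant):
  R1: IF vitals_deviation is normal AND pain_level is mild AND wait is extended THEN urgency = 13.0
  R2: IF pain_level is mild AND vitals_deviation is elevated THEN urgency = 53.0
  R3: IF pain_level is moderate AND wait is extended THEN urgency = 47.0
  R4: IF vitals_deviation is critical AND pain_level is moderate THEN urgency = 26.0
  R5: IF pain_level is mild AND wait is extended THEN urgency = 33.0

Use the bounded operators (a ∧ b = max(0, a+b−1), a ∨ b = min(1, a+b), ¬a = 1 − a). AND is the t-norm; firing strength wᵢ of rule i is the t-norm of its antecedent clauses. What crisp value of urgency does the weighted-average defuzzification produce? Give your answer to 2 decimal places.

R1 (z=13.0): normal=0.38, mild=0.90, extended=0.28; AND[max(0, a+b−1)] → w = 0.00
R2 (z=53.0): mild=0.90, elevated=0.62; AND[max(0, a+b−1)] → w = 0.52
R3 (z=47.0): moderate=0.46, extended=0.28; AND[max(0, a+b−1)] → w = 0.00
R4 (z=26.0): critical=0.87, moderate=0.46; AND[max(0, a+b−1)] → w = 0.33
R5 (z=33.0): mild=0.90, extended=0.28; AND[max(0, a+b−1)] → w = 0.18
Weighted average = (0.00·13.0 + 0.52·53.0 + 0.00·47.0 + 0.33·26.0 + 0.18·33.0) / (0.00 + 0.52 + 0.00 + 0.33 + 0.18)
  = 42.0800 / 1.0300 = 40.85

40.85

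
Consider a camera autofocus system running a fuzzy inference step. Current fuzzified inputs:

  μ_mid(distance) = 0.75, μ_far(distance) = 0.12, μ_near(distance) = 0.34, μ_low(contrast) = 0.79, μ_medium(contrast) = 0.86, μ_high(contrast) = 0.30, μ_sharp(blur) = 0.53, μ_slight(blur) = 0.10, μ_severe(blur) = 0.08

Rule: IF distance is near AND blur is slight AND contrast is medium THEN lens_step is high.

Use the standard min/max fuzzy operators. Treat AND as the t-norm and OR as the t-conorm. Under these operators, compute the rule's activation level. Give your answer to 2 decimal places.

0.10

firing strength: near=0.34, slight=0.10, medium=0.86; AND[min(a, b)] → w = 0.10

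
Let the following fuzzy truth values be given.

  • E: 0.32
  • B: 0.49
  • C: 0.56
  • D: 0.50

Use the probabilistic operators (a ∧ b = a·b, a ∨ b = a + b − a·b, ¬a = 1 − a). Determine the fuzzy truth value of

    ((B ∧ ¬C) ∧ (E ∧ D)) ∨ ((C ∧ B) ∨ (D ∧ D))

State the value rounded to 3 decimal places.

¬C = 1 − 0.5600 = 0.4400
B ∧ ¬C = a·b on (0.4900, 0.4400) = 0.2156
E ∧ D = a·b on (0.3200, 0.5000) = 0.1600
(B ∧ ¬C) ∧ (E ∧ D) = a·b on (0.2156, 0.1600) = 0.0345
C ∧ B = a·b on (0.5600, 0.4900) = 0.2744
D ∧ D = a·b on (0.5000, 0.5000) = 0.2500
(C ∧ B) ∨ (D ∧ D) = a + b − a·b on (0.2744, 0.2500) = 0.4558
((B ∧ ¬C) ∧ (E ∧ D)) ∨ ((C ∧ B) ∨ (D ∧ D)) = a + b − a·b on (0.0345, 0.4558) = 0.4746

0.475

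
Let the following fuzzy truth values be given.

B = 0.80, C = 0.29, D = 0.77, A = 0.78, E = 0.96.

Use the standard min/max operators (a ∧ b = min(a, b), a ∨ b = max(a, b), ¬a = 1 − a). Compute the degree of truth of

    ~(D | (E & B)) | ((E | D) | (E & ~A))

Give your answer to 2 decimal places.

E & B = min(a, b) on (0.96, 0.80) = 0.80
D | (E & B) = max(a, b) on (0.77, 0.80) = 0.80
~(D | (E & B)) = 1 − 0.80 = 0.20
E | D = max(a, b) on (0.96, 0.77) = 0.96
~A = 1 − 0.78 = 0.22
E & ~A = min(a, b) on (0.96, 0.22) = 0.22
(E | D) | (E & ~A) = max(a, b) on (0.96, 0.22) = 0.96
~(D | (E & B)) | ((E | D) | (E & ~A)) = max(a, b) on (0.20, 0.96) = 0.96

0.96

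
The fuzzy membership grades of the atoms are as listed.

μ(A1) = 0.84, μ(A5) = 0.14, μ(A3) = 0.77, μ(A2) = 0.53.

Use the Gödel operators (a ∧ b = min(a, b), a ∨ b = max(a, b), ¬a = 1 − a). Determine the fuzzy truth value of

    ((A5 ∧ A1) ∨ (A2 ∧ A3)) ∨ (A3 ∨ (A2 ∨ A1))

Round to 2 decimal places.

0.84

A5 ∧ A1 = min(a, b) on (0.14, 0.84) = 0.14
A2 ∧ A3 = min(a, b) on (0.53, 0.77) = 0.53
(A5 ∧ A1) ∨ (A2 ∧ A3) = max(a, b) on (0.14, 0.53) = 0.53
A2 ∨ A1 = max(a, b) on (0.53, 0.84) = 0.84
A3 ∨ (A2 ∨ A1) = max(a, b) on (0.77, 0.84) = 0.84
((A5 ∧ A1) ∨ (A2 ∧ A3)) ∨ (A3 ∨ (A2 ∨ A1)) = max(a, b) on (0.53, 0.84) = 0.84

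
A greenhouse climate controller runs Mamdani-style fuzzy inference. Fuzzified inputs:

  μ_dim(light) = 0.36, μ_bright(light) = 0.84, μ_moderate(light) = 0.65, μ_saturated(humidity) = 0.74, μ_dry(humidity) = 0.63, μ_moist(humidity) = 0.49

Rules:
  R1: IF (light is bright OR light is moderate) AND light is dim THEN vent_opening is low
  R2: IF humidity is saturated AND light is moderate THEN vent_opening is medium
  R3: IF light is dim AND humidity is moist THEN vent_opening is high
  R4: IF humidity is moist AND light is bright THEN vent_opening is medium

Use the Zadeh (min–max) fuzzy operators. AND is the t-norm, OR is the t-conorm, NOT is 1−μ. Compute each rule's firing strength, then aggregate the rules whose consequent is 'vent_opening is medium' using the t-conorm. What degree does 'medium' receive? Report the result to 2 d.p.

R1: (bright=0.84 OR moderate=0.65) = 0.84; AND[min(a, b)] with dim=0.36 → w = 0.36
R2: saturated=0.74, moderate=0.65; AND[min(a, b)] → w = 0.65
R3: dim=0.36, moist=0.49; AND[min(a, b)] → w = 0.36
R4: moist=0.49, bright=0.84; AND[min(a, b)] → w = 0.49
Rules with consequent 'medium': {R2, R4} → strengths 0.65, 0.49
Aggregate via t-conorm [max(a, b)]: 0.65

0.65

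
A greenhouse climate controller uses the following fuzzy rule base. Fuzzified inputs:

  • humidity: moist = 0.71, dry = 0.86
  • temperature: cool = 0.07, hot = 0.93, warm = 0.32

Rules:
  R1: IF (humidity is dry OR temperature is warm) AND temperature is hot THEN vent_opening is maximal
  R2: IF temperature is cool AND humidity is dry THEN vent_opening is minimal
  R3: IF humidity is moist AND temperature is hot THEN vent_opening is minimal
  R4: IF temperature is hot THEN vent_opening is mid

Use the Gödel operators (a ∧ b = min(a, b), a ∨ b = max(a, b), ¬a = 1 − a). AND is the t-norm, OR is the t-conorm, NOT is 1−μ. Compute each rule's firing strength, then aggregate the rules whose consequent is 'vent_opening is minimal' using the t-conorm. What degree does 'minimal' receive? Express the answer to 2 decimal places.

R1: (dry=0.86 OR warm=0.32) = 0.86; AND[min(a, b)] with hot=0.93 → w = 0.86
R2: cool=0.07, dry=0.86; AND[min(a, b)] → w = 0.07
R3: moist=0.71, hot=0.93; AND[min(a, b)] → w = 0.71
R4: hot=0.93 → w = 0.93
Rules with consequent 'minimal': {R2, R3} → strengths 0.07, 0.71
Aggregate via t-conorm [max(a, b)]: 0.71

0.71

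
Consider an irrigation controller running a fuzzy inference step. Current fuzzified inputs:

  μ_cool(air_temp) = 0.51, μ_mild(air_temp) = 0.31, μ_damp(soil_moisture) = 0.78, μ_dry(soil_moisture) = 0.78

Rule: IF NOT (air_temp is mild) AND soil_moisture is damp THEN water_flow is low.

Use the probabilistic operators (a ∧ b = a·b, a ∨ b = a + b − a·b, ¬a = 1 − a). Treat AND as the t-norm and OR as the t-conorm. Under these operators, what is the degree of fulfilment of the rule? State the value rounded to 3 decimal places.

0.538

firing strength: ¬mild=1−0.31=0.69, damp=0.78; AND[a·b] → w = 0.5382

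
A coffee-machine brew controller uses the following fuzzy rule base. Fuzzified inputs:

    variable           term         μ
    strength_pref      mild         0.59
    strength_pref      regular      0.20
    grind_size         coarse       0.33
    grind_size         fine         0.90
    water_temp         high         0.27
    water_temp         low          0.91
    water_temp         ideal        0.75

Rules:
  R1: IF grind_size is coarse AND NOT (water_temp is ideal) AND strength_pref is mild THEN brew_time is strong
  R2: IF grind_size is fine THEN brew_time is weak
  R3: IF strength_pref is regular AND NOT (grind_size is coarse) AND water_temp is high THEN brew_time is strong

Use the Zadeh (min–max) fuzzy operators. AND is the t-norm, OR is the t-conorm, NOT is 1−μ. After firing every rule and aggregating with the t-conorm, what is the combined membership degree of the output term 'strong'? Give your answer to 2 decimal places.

0.25

R1: coarse=0.33, ¬ideal=1−0.75=0.25, mild=0.59; AND[min(a, b)] → w = 0.25
R2: fine=0.90 → w = 0.90
R3: regular=0.20, ¬coarse=1−0.33=0.67, high=0.27; AND[min(a, b)] → w = 0.20
Rules with consequent 'strong': {R1, R3} → strengths 0.25, 0.20
Aggregate via t-conorm [max(a, b)]: 0.25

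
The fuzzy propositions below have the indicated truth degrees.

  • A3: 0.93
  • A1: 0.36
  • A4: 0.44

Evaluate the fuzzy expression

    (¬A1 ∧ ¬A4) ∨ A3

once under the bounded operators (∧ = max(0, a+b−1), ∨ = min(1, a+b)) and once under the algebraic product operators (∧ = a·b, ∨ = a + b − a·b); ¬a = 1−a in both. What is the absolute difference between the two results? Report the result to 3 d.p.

Under bounded:
  ¬A1 = 1 − 0.36 = 0.64
  ¬A4 = 1 − 0.44 = 0.56
  ¬A1 ∧ ¬A4 = max(0, a+b−1) on (0.64, 0.56) = 0.20
  (¬A1 ∧ ¬A4) ∨ A3 = min(1, a+b) on (0.20, 0.93) = 1.00
  → value = 1.0000
Under algebraic product:
  ¬A1 = 1 − 0.3600 = 0.6400
  ¬A4 = 1 − 0.4400 = 0.5600
  ¬A1 ∧ ¬A4 = a·b on (0.6400, 0.5600) = 0.3584
  (¬A1 ∧ ¬A4) ∨ A3 = a + b − a·b on (0.3584, 0.9300) = 0.9551
  → value = 0.9551
|1.0000 − 0.9551| = 0.045

0.045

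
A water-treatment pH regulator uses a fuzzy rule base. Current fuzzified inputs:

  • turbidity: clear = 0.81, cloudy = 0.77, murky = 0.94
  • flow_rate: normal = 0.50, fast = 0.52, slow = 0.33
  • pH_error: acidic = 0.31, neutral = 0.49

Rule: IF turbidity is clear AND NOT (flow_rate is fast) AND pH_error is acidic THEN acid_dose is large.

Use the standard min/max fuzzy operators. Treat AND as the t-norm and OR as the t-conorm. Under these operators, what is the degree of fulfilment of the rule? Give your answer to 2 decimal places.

firing strength: clear=0.81, ¬fast=1−0.52=0.48, acidic=0.31; AND[min(a, b)] → w = 0.31

0.31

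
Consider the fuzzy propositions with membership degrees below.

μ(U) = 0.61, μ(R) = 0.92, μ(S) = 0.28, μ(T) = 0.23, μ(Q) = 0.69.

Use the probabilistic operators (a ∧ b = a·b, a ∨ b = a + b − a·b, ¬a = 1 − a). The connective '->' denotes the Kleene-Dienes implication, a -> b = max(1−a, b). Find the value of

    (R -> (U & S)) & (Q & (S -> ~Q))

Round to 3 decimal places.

U & S = a·b on (0.6100, 0.2800) = 0.1708
R -> (U & S)  [Kleene-Dienes: max(1−a, b)] with a=0.9200, b=0.1708 → 0.1708
~Q = 1 − 0.6900 = 0.3100
S -> ~Q  [Kleene-Dienes: max(1−a, b)] with a=0.2800, b=0.3100 → 0.7200
Q & (S -> ~Q) = a·b on (0.6900, 0.7200) = 0.4968
(R -> (U & S)) & (Q & (S -> ~Q)) = a·b on (0.1708, 0.4968) = 0.0849

0.085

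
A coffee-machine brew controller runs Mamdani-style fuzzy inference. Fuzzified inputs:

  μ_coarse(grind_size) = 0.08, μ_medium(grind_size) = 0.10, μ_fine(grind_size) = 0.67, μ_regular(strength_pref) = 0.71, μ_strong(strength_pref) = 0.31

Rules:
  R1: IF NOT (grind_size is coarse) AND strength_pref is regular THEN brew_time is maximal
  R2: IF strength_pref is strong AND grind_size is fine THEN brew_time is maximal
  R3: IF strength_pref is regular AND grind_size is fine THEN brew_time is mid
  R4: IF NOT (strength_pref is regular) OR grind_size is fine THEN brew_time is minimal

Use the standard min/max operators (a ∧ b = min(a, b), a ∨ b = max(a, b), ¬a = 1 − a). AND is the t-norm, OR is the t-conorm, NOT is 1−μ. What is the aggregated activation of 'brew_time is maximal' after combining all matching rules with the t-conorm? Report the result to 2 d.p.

R1: ¬coarse=1−0.08=0.92, regular=0.71; AND[min(a, b)] → w = 0.71
R2: strong=0.31, fine=0.67; AND[min(a, b)] → w = 0.31
R3: regular=0.71, fine=0.67; AND[min(a, b)] → w = 0.67
R4: ¬regular=1−0.71=0.29, fine=0.67; OR[max(a, b)] → w = 0.67
Rules with consequent 'maximal': {R1, R2} → strengths 0.71, 0.31
Aggregate via t-conorm [max(a, b)]: 0.71

0.71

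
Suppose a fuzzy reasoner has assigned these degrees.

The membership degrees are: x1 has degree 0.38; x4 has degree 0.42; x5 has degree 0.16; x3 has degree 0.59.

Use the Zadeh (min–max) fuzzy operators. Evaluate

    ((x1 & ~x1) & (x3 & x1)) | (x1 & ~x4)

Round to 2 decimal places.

0.38

~x1 = 1 − 0.38 = 0.62
x1 & ~x1 = min(a, b) on (0.38, 0.62) = 0.38
x3 & x1 = min(a, b) on (0.59, 0.38) = 0.38
(x1 & ~x1) & (x3 & x1) = min(a, b) on (0.38, 0.38) = 0.38
~x4 = 1 − 0.42 = 0.58
x1 & ~x4 = min(a, b) on (0.38, 0.58) = 0.38
((x1 & ~x1) & (x3 & x1)) | (x1 & ~x4) = max(a, b) on (0.38, 0.38) = 0.38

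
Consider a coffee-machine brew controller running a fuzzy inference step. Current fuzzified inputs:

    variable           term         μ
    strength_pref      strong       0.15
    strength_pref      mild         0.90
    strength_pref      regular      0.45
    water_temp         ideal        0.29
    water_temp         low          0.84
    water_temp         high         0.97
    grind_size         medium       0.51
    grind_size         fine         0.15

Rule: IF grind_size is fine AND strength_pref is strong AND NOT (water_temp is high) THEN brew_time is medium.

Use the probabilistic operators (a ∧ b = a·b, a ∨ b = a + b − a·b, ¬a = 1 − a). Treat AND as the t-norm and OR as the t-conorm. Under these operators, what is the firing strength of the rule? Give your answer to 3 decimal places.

firing strength: fine=0.15, strong=0.15, ¬high=1−0.97=0.03; AND[a·b] → w = 0.0007

0.001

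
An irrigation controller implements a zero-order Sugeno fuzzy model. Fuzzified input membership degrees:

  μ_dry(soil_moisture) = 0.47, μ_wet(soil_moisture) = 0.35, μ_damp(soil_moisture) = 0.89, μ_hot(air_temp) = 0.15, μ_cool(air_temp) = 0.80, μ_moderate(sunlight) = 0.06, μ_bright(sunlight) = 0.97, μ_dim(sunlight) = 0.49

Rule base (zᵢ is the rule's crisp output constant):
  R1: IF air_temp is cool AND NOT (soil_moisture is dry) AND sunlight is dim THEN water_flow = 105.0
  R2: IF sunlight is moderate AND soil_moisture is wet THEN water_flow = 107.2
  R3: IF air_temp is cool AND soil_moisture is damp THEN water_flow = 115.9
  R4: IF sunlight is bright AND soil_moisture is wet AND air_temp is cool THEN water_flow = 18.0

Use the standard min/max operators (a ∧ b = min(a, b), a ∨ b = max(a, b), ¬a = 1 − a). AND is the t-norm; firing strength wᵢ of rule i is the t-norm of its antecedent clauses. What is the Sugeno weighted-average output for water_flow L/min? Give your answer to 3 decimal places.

R1 (z=105.0): cool=0.80, ¬dry=1−0.47=0.53, dim=0.49; AND[min(a, b)] → w = 0.49
R2 (z=107.2): moderate=0.06, wet=0.35; AND[min(a, b)] → w = 0.06
R3 (z=115.9): cool=0.80, damp=0.89; AND[min(a, b)] → w = 0.80
R4 (z=18.0): bright=0.97, wet=0.35, cool=0.80; AND[min(a, b)] → w = 0.35
Weighted average = (0.49·105.0 + 0.06·107.2 + 0.80·115.9 + 0.35·18.0) / (0.49 + 0.06 + 0.80 + 0.35)
  = 156.9020 / 1.7000 = 92.295

92.295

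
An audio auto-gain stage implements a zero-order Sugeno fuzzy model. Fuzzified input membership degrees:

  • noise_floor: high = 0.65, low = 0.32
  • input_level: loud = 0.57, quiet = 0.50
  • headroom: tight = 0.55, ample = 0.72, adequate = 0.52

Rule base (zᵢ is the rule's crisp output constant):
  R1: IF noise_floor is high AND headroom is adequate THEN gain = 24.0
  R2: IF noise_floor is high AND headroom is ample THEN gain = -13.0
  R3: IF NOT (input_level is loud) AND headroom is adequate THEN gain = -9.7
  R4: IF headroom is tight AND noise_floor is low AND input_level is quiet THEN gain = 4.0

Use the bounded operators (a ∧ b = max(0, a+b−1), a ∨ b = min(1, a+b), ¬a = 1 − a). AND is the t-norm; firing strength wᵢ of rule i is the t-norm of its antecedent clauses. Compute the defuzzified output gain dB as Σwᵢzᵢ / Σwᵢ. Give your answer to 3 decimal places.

R1 (z=24.0): high=0.65, adequate=0.52; AND[max(0, a+b−1)] → w = 0.17
R2 (z=-13.0): high=0.65, ample=0.72; AND[max(0, a+b−1)] → w = 0.37
R3 (z=-9.7): ¬loud=1−0.57=0.43, adequate=0.52; AND[max(0, a+b−1)] → w = 0.00
R4 (z=4.0): tight=0.55, low=0.32, quiet=0.50; AND[max(0, a+b−1)] → w = 0.00
Weighted average = (0.17·24.0 + 0.37·-13.0 + 0.00·-9.7 + 0.00·4.0) / (0.17 + 0.37 + 0.00 + 0.00)
  = -0.7300 / 0.5400 = -1.352

-1.352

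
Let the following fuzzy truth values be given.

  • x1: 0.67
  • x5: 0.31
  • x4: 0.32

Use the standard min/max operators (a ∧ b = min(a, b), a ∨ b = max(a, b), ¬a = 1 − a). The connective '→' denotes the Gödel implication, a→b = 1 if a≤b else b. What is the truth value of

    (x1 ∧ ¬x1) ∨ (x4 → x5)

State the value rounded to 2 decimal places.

0.33

¬x1 = 1 − 0.67 = 0.33
x1 ∧ ¬x1 = min(a, b) on (0.67, 0.33) = 0.33
x4 → x5  [Gödel: 1 if a≤b else b] with a=0.32, b=0.31 → 0.31
(x1 ∧ ¬x1) ∨ (x4 → x5) = max(a, b) on (0.33, 0.31) = 0.33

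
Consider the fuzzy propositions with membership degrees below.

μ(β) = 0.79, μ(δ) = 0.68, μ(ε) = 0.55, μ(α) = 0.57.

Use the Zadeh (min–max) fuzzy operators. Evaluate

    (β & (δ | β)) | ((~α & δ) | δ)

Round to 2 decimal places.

δ | β = max(a, b) on (0.68, 0.79) = 0.79
β & (δ | β) = min(a, b) on (0.79, 0.79) = 0.79
~α = 1 − 0.57 = 0.43
~α & δ = min(a, b) on (0.43, 0.68) = 0.43
(~α & δ) | δ = max(a, b) on (0.43, 0.68) = 0.68
(β & (δ | β)) | ((~α & δ) | δ) = max(a, b) on (0.79, 0.68) = 0.79

0.79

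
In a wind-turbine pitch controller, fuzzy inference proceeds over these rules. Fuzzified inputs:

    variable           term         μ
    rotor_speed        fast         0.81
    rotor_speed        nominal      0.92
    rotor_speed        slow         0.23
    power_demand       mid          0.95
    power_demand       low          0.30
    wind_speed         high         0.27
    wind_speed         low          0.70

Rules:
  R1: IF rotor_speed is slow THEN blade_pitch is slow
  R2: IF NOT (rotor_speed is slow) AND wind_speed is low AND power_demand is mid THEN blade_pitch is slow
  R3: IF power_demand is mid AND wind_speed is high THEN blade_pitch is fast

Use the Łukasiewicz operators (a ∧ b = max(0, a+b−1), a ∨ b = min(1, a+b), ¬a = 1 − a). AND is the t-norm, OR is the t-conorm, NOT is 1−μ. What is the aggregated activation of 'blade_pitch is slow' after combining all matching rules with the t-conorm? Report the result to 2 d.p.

0.65

R1: slow=0.23 → w = 0.23
R2: ¬slow=1−0.23=0.77, low=0.70, mid=0.95; AND[max(0, a+b−1)] → w = 0.42
R3: mid=0.95, high=0.27; AND[max(0, a+b−1)] → w = 0.22
Rules with consequent 'slow': {R1, R2} → strengths 0.23, 0.42
Aggregate via t-conorm [min(1, a+b)]: 0.65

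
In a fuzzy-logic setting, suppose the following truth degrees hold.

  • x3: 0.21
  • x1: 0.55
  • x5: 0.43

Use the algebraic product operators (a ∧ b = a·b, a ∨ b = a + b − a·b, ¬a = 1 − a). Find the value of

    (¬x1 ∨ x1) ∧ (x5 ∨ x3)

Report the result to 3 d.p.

0.414

¬x1 = 1 − 0.5500 = 0.4500
¬x1 ∨ x1 = a + b − a·b on (0.4500, 0.5500) = 0.7525
x5 ∨ x3 = a + b − a·b on (0.4300, 0.2100) = 0.5497
(¬x1 ∨ x1) ∧ (x5 ∨ x3) = a·b on (0.7525, 0.5497) = 0.4136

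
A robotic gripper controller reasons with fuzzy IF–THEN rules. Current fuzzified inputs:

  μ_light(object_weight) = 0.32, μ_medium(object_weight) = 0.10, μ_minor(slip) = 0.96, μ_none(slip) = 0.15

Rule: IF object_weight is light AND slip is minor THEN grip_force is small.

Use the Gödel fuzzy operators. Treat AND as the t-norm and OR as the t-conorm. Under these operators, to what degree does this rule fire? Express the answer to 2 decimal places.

firing strength: light=0.32, minor=0.96; AND[min(a, b)] → w = 0.32

0.32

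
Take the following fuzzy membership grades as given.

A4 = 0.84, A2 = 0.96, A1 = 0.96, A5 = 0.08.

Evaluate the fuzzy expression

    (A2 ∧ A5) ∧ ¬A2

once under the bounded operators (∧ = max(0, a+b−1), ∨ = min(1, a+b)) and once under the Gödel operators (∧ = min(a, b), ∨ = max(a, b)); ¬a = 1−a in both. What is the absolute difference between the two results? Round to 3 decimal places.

Under bounded:
  A2 ∧ A5 = max(0, a+b−1) on (0.96, 0.08) = 0.04
  ¬A2 = 1 − 0.96 = 0.04
  (A2 ∧ A5) ∧ ¬A2 = max(0, a+b−1) on (0.04, 0.04) = 0.00
  → value = 0.0000
Under Gödel:
  A2 ∧ A5 = min(a, b) on (0.96, 0.08) = 0.08
  ¬A2 = 1 − 0.96 = 0.04
  (A2 ∧ A5) ∧ ¬A2 = min(a, b) on (0.08, 0.04) = 0.04
  → value = 0.0400
|0.0000 − 0.0400| = 0.040

0.040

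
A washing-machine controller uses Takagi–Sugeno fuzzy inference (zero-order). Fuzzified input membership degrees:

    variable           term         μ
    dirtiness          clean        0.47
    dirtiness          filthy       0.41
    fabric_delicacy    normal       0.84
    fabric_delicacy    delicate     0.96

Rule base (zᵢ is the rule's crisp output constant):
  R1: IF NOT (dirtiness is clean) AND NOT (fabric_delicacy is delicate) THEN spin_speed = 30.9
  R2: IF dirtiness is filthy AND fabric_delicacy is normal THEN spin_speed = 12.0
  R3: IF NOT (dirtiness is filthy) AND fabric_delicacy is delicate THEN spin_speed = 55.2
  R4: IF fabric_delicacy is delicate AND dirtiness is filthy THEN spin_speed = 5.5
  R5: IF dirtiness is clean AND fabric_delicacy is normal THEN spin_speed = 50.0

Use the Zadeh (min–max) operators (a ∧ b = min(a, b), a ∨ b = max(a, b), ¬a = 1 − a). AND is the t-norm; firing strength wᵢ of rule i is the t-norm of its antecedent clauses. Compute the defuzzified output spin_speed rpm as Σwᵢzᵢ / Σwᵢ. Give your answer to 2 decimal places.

33.58

R1 (z=30.9): ¬clean=1−0.47=0.53, ¬delicate=1−0.96=0.04; AND[min(a, b)] → w = 0.04
R2 (z=12.0): filthy=0.41, normal=0.84; AND[min(a, b)] → w = 0.41
R3 (z=55.2): ¬filthy=1−0.41=0.59, delicate=0.96; AND[min(a, b)] → w = 0.59
R4 (z=5.5): delicate=0.96, filthy=0.41; AND[min(a, b)] → w = 0.41
R5 (z=50.0): clean=0.47, normal=0.84; AND[min(a, b)] → w = 0.47
Weighted average = (0.04·30.9 + 0.41·12.0 + 0.59·55.2 + 0.41·5.5 + 0.47·50.0) / (0.04 + 0.41 + 0.59 + 0.41 + 0.47)
  = 64.4790 / 1.9200 = 33.58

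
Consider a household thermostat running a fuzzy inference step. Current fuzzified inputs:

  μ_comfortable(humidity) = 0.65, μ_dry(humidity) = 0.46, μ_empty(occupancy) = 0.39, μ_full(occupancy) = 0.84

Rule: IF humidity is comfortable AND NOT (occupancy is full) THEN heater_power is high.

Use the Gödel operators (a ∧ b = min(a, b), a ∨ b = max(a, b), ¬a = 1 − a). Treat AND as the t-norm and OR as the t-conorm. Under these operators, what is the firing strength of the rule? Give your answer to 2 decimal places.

0.16

firing strength: comfortable=0.65, ¬full=1−0.84=0.16; AND[min(a, b)] → w = 0.16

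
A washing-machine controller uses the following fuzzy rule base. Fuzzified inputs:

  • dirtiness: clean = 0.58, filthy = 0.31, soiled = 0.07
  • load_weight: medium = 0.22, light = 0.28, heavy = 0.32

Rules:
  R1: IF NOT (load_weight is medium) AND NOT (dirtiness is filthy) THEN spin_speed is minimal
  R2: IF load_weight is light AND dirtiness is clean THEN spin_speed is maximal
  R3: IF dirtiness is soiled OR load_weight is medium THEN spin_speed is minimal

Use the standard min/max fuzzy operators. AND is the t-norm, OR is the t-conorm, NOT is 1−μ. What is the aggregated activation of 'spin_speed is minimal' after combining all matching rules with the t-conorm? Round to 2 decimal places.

R1: ¬medium=1−0.22=0.78, ¬filthy=1−0.31=0.69; AND[min(a, b)] → w = 0.69
R2: light=0.28, clean=0.58; AND[min(a, b)] → w = 0.28
R3: soiled=0.07, medium=0.22; OR[max(a, b)] → w = 0.22
Rules with consequent 'minimal': {R1, R3} → strengths 0.69, 0.22
Aggregate via t-conorm [max(a, b)]: 0.69

0.69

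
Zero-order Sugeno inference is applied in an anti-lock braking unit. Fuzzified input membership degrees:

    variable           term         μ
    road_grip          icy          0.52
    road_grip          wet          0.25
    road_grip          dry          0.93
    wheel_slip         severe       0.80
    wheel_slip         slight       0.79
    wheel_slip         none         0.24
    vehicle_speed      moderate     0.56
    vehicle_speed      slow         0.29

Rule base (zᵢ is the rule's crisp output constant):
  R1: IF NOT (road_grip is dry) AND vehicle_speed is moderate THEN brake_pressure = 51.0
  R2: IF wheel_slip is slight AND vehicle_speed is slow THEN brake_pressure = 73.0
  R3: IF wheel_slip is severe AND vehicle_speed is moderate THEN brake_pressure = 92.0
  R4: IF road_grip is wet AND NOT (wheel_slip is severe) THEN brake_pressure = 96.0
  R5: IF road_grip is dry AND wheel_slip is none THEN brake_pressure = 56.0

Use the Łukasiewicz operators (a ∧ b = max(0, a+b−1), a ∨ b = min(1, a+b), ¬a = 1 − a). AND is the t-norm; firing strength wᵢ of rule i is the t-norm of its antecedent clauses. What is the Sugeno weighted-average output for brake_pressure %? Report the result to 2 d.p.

R1 (z=51.0): ¬dry=1−0.93=0.07, moderate=0.56; AND[max(0, a+b−1)] → w = 0.00
R2 (z=73.0): slight=0.79, slow=0.29; AND[max(0, a+b−1)] → w = 0.08
R3 (z=92.0): severe=0.80, moderate=0.56; AND[max(0, a+b−1)] → w = 0.36
R4 (z=96.0): wet=0.25, ¬severe=1−0.80=0.20; AND[max(0, a+b−1)] → w = 0.00
R5 (z=56.0): dry=0.93, none=0.24; AND[max(0, a+b−1)] → w = 0.17
Weighted average = (0.00·51.0 + 0.08·73.0 + 0.36·92.0 + 0.00·96.0 + 0.17·56.0) / (0.00 + 0.08 + 0.36 + 0.00 + 0.17)
  = 48.4800 / 0.6100 = 79.48

79.48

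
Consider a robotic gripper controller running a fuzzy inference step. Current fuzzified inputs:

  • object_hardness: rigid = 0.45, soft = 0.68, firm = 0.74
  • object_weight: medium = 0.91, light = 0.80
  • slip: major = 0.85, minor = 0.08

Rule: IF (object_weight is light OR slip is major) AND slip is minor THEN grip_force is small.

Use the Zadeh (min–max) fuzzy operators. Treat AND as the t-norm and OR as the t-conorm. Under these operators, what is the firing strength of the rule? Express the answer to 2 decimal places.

0.08

firing strength: (light=0.80 OR major=0.85) = 0.85; AND[min(a, b)] with minor=0.08 → w = 0.08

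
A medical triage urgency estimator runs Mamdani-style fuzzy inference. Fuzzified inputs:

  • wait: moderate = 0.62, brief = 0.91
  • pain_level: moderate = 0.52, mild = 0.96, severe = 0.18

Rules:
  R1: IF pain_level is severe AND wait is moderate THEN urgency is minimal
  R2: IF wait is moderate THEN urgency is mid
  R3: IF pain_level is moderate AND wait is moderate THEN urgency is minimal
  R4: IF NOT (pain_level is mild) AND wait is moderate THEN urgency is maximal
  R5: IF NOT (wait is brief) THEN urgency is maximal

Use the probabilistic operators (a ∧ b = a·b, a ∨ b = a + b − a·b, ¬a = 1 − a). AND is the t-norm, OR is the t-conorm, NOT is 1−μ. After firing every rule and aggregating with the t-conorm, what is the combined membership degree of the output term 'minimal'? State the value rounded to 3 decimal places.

R1: severe=0.18, moderate=0.62; AND[a·b] → w = 0.1116
R2: moderate=0.62 → w = 0.6200
R3: moderate=0.52, moderate=0.62; AND[a·b] → w = 0.3224
R4: ¬mild=1−0.96=0.04, moderate=0.62; AND[a·b] → w = 0.0248
R5: ¬brief=1−0.91=0.09 → w = 0.0900
Rules with consequent 'minimal': {R1, R3} → strengths 0.1116, 0.3224
Aggregate via t-conorm [a + b − a·b]: 0.3980

0.398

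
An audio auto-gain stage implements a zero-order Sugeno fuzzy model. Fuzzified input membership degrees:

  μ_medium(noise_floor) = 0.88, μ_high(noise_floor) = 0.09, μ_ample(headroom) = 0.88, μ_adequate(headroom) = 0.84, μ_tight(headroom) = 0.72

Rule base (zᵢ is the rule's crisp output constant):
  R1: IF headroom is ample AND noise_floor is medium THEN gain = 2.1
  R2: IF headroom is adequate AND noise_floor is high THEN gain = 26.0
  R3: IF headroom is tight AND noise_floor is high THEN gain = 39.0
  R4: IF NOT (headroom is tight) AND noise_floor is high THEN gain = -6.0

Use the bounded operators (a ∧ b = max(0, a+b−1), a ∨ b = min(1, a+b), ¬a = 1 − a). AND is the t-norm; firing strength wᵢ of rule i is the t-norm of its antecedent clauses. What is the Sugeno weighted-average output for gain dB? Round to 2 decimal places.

2.10

R1 (z=2.1): ample=0.88, medium=0.88; AND[max(0, a+b−1)] → w = 0.76
R2 (z=26.0): adequate=0.84, high=0.09; AND[max(0, a+b−1)] → w = 0.00
R3 (z=39.0): tight=0.72, high=0.09; AND[max(0, a+b−1)] → w = 0.00
R4 (z=-6.0): ¬tight=1−0.72=0.28, high=0.09; AND[max(0, a+b−1)] → w = 0.00
Weighted average = (0.76·2.1 + 0.00·26.0 + 0.00·39.0 + 0.00·-6.0) / (0.76 + 0.00 + 0.00 + 0.00)
  = 1.5960 / 0.7600 = 2.10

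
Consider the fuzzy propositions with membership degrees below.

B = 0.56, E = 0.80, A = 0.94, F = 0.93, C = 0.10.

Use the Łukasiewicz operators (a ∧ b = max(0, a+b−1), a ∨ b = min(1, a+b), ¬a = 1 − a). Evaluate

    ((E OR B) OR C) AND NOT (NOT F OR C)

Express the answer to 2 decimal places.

E OR B = min(1, a+b) on (0.80, 0.56) = 1.00
(E OR B) OR C = min(1, a+b) on (1.00, 0.10) = 1.00
NOT F = 1 − 0.93 = 0.07
NOT F OR C = min(1, a+b) on (0.07, 0.10) = 0.17
NOT (NOT F OR C) = 1 − 0.17 = 0.83
((E OR B) OR C) AND NOT (NOT F OR C) = max(0, a+b−1) on (1.00, 0.83) = 0.83

0.83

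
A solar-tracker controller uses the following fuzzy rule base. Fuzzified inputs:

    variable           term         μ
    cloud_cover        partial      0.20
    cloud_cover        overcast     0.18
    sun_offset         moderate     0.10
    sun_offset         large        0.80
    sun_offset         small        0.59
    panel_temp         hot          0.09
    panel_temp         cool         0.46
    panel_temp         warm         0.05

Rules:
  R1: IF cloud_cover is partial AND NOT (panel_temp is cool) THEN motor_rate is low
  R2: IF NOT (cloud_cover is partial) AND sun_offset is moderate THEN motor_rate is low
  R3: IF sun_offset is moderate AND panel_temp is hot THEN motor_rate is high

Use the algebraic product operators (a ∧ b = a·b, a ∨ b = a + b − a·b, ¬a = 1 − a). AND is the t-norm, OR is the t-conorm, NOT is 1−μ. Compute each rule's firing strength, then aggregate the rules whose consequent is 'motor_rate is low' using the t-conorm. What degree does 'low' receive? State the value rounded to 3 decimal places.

R1: partial=0.20, ¬cool=1−0.46=0.54; AND[a·b] → w = 0.1080
R2: ¬partial=1−0.20=0.80, moderate=0.10; AND[a·b] → w = 0.0800
R3: moderate=0.10, hot=0.09; AND[a·b] → w = 0.0090
Rules with consequent 'low': {R1, R2} → strengths 0.1080, 0.0800
Aggregate via t-conorm [a + b − a·b]: 0.1794

0.179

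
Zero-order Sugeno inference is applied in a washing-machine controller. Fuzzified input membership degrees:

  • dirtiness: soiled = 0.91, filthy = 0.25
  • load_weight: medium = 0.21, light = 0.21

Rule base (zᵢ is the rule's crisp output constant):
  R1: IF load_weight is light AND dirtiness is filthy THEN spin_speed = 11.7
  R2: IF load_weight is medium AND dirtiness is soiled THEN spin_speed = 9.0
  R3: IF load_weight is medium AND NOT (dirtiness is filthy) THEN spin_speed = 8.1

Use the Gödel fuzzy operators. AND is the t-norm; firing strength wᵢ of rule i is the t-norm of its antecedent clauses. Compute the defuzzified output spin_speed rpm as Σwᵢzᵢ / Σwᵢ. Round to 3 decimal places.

9.600

R1 (z=11.7): light=0.21, filthy=0.25; AND[min(a, b)] → w = 0.21
R2 (z=9.0): medium=0.21, soiled=0.91; AND[min(a, b)] → w = 0.21
R3 (z=8.1): medium=0.21, ¬filthy=1−0.25=0.75; AND[min(a, b)] → w = 0.21
Weighted average = (0.21·11.7 + 0.21·9.0 + 0.21·8.1) / (0.21 + 0.21 + 0.21)
  = 6.0480 / 0.6300 = 9.600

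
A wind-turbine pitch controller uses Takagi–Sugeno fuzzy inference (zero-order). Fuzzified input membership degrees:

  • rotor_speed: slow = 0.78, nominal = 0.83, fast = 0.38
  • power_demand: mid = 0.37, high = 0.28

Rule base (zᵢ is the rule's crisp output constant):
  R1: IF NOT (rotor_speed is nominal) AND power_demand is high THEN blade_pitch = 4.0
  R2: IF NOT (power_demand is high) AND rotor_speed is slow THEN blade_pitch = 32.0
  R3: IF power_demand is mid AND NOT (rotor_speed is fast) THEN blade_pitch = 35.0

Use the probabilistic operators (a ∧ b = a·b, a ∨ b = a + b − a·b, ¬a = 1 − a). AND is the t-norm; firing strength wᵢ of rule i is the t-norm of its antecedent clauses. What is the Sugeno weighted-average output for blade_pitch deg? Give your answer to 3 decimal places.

R1 (z=4.0): ¬nominal=1−0.83=0.17, high=0.28; AND[a·b] → w = 0.0476
R2 (z=32.0): ¬high=1−0.28=0.72, slow=0.78; AND[a·b] → w = 0.5616
R3 (z=35.0): mid=0.37, ¬fast=1−0.38=0.62; AND[a·b] → w = 0.2294
Weighted average = (0.0476·4.0 + 0.5616·32.0 + 0.2294·35.0) / (0.0476 + 0.5616 + 0.2294)
  = 26.1906 / 0.8386 = 31.231

31.231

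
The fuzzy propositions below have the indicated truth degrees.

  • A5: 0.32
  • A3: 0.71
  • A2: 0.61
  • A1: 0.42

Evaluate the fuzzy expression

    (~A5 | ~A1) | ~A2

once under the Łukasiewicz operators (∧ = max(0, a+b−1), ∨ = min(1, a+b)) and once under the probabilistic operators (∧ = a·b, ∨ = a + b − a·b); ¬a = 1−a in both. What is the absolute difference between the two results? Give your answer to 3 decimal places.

0.082

Under Łukasiewicz:
  ~A5 = 1 − 0.32 = 0.68
  ~A1 = 1 − 0.42 = 0.58
  ~A5 | ~A1 = min(1, a+b) on (0.68, 0.58) = 1.00
  ~A2 = 1 − 0.61 = 0.39
  (~A5 | ~A1) | ~A2 = min(1, a+b) on (1.00, 0.39) = 1.00
  → value = 1.0000
Under probabilistic:
  ~A5 = 1 − 0.3200 = 0.6800
  ~A1 = 1 − 0.4200 = 0.5800
  ~A5 | ~A1 = a + b − a·b on (0.6800, 0.5800) = 0.8656
  ~A2 = 1 − 0.6100 = 0.3900
  (~A5 | ~A1) | ~A2 = a + b − a·b on (0.8656, 0.3900) = 0.9180
  → value = 0.9180
|1.0000 − 0.9180| = 0.082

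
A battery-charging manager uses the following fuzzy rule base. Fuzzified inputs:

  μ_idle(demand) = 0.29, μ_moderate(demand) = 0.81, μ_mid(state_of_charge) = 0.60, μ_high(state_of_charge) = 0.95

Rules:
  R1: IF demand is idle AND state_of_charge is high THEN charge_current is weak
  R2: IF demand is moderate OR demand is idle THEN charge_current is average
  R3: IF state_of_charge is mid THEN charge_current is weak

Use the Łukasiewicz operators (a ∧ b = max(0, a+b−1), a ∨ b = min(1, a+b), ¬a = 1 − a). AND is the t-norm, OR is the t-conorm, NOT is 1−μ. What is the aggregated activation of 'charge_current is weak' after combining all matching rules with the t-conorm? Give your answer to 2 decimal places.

0.84

R1: idle=0.29, high=0.95; AND[max(0, a+b−1)] → w = 0.24
R2: moderate=0.81, idle=0.29; OR[min(1, a+b)] → w = 1.00
R3: mid=0.60 → w = 0.60
Rules with consequent 'weak': {R1, R3} → strengths 0.24, 0.60
Aggregate via t-conorm [min(1, a+b)]: 0.84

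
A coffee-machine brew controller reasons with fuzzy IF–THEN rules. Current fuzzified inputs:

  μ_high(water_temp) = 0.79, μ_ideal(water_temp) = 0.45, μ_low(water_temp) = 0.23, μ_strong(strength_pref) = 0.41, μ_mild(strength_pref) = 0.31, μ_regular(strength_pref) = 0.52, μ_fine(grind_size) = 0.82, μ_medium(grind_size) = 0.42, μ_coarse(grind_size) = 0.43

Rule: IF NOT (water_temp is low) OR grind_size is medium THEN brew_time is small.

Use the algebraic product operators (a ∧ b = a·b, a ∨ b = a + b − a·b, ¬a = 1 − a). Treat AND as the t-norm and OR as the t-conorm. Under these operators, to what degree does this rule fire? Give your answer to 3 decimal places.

firing strength: ¬low=1−0.23=0.77, medium=0.42; OR[a + b − a·b] → w = 0.8666

0.867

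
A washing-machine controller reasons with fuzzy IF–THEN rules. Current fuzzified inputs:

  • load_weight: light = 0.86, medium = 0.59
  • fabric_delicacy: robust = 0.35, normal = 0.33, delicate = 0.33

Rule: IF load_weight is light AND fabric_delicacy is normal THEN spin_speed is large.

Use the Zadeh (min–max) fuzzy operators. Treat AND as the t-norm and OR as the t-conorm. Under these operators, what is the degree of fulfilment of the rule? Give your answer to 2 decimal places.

0.33

firing strength: light=0.86, normal=0.33; AND[min(a, b)] → w = 0.33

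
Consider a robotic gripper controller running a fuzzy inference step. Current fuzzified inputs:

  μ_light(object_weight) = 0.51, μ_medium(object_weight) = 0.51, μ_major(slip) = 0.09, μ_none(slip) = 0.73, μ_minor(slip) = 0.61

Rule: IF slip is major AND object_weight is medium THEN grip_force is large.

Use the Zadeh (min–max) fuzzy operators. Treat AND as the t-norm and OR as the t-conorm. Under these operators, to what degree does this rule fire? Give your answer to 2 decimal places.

firing strength: major=0.09, medium=0.51; AND[min(a, b)] → w = 0.09

0.09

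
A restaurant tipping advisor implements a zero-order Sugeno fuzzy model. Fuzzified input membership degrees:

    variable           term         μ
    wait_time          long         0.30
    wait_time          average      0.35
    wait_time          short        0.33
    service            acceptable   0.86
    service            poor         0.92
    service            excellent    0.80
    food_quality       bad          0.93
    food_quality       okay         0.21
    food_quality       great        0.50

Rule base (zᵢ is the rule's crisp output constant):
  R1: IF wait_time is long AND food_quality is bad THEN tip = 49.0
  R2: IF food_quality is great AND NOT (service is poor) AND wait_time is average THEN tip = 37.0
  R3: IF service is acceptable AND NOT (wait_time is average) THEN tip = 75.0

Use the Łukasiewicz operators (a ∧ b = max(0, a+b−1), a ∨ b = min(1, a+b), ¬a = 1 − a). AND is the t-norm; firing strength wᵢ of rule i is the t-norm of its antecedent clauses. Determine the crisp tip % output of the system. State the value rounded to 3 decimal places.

66.919

R1 (z=49.0): long=0.30, bad=0.93; AND[max(0, a+b−1)] → w = 0.23
R2 (z=37.0): great=0.50, ¬poor=1−0.92=0.08, average=0.35; AND[max(0, a+b−1)] → w = 0.00
R3 (z=75.0): acceptable=0.86, ¬average=1−0.35=0.65; AND[max(0, a+b−1)] → w = 0.51
Weighted average = (0.23·49.0 + 0.00·37.0 + 0.51·75.0) / (0.23 + 0.00 + 0.51)
  = 49.5200 / 0.7400 = 66.919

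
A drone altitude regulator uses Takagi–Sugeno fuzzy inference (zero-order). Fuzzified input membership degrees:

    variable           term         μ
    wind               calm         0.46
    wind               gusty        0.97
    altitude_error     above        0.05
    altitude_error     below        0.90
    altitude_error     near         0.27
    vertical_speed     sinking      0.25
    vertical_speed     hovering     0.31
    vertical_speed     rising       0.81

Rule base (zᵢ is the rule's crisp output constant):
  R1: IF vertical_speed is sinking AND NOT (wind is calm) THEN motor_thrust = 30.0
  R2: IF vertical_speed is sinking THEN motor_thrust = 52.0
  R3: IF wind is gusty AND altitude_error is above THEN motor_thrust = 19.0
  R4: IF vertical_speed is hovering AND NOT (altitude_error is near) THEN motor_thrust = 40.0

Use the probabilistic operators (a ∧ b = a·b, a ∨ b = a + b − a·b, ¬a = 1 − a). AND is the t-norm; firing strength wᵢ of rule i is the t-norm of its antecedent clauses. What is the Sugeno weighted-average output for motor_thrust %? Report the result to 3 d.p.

R1 (z=30.0): sinking=0.25, ¬calm=1−0.46=0.54; AND[a·b] → w = 0.1350
R2 (z=52.0): sinking=0.25 → w = 0.2500
R3 (z=19.0): gusty=0.97, above=0.05; AND[a·b] → w = 0.0485
R4 (z=40.0): hovering=0.31, ¬near=1−0.27=0.73; AND[a·b] → w = 0.2263
Weighted average = (0.1350·30.0 + 0.2500·52.0 + 0.0485·19.0 + 0.2263·40.0) / (0.1350 + 0.2500 + 0.0485 + 0.2263)
  = 27.0235 / 0.6598 = 40.957

40.957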